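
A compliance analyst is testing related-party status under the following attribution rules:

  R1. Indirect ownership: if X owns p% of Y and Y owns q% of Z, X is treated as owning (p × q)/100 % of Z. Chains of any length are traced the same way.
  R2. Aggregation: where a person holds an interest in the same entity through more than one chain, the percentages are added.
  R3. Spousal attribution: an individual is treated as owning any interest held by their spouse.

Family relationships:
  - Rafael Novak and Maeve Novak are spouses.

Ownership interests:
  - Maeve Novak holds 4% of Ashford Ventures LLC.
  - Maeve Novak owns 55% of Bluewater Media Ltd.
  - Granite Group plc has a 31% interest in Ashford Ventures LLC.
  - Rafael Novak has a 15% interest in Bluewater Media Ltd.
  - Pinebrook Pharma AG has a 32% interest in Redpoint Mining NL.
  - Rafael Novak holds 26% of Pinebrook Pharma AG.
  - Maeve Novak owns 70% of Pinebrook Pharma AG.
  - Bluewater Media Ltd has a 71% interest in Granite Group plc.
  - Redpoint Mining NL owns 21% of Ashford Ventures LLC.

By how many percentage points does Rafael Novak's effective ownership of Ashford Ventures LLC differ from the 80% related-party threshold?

By spousal attribution (R3), Rafael Novak is treated as also owning Maeve Novak's interest in Bluewater Media Ltd, giving 15% + 55% = 70%.
By spousal attribution (R3), Rafael Novak is treated as also owning Maeve Novak's interest in Pinebrook Pharma AG, giving 26% + 70% = 96%.
By spousal attribution (R3), Rafael Novak is treated as owning Maeve Novak's 4% interest in Ashford Ventures LLC.
Chain via Bluewater Media Ltd → Granite Group plc (R1): 70% × 71% × 31% = 15.407% of Ashford Ventures LLC.
Chain via Pinebrook Pharma AG → Redpoint Mining NL (R1): 96% × 32% × 21% = 6.4512% of Ashford Ventures LLC.
Direct interest in Ashford Ventures LLC: 4%.
Aggregating (R2): 15.407% + 6.4512% + 4% = 25.8582%.
25.8582% falls short of the 80% threshold by 54.1418 percentage points.

54.1418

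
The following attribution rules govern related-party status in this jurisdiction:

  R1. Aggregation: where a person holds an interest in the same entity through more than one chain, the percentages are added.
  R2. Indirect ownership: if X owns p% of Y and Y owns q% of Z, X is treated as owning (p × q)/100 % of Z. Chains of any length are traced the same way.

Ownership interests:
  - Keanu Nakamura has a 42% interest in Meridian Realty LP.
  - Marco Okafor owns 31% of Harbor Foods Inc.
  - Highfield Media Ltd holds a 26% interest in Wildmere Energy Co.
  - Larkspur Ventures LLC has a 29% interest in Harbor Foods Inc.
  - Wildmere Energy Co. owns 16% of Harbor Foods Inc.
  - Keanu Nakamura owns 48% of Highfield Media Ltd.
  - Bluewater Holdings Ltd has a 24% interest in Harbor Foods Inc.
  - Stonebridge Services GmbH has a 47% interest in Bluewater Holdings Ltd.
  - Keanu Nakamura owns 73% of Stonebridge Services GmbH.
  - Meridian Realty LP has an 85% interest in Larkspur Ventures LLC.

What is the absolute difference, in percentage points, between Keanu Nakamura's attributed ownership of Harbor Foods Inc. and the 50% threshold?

Chain via Stonebridge Services GmbH → Bluewater Holdings Ltd (R2): 73% × 47% × 24% = 8.2344% of Harbor Foods Inc.
Chain via Meridian Realty LP → Larkspur Ventures LLC (R2): 42% × 85% × 29% = 10.353% of Harbor Foods Inc.
Chain via Highfield Media Ltd → Wildmere Energy Co. (R2): 48% × 26% × 16% = 1.9968% of Harbor Foods Inc.
Aggregating (R1): 8.2344% + 10.353% + 1.9968% = 20.5842%.
20.5842% falls short of the 50% threshold by 29.4158 percentage points.

29.4158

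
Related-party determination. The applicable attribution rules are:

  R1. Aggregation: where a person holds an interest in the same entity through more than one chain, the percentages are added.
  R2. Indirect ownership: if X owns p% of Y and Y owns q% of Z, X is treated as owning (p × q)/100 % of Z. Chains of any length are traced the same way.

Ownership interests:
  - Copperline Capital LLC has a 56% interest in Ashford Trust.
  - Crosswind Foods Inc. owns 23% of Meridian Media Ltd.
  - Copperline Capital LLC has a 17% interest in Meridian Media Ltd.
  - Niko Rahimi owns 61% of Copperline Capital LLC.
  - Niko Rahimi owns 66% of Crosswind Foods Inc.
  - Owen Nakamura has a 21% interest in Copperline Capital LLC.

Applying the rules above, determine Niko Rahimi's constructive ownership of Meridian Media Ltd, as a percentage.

25.55%

Chain via Crosswind Foods Inc. (R2): 66% × 23% = 15.18% of Meridian Media Ltd.
Chain via Copperline Capital LLC (R2): 61% × 17% = 10.37% of Meridian Media Ltd.
Aggregating (R1): 15.18% + 10.37% = 25.55%.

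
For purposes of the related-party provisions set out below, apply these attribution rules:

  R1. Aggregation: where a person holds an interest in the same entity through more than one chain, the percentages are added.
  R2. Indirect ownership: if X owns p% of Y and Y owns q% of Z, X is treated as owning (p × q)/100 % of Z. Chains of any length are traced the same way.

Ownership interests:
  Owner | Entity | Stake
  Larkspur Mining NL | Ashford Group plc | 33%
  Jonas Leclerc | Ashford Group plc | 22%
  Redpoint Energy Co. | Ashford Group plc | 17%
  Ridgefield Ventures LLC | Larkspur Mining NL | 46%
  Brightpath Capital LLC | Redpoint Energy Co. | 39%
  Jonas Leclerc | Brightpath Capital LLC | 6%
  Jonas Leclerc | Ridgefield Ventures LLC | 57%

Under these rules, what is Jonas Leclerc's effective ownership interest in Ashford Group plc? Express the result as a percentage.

31.0504%

Chain via Brightpath Capital LLC → Redpoint Energy Co. (R2): 6% × 39% × 17% = 0.3978% of Ashford Group plc.
Chain via Ridgefield Ventures LLC → Larkspur Mining NL (R2): 57% × 46% × 33% = 8.6526% of Ashford Group plc.
Direct interest in Ashford Group plc: 22%.
Aggregating (R1): 0.3978% + 8.6526% + 22% = 31.0504%.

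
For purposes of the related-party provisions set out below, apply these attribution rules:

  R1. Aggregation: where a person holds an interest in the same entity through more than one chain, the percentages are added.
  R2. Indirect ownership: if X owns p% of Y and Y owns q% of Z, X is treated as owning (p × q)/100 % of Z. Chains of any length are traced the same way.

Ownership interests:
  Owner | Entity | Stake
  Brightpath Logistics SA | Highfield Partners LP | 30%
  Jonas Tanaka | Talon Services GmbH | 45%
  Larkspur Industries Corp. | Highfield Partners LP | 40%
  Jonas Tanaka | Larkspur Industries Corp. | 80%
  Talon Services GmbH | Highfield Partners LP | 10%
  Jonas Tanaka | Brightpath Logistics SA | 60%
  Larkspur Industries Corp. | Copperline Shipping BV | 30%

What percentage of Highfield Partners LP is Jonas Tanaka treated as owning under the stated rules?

Chain via Larkspur Industries Corp. (R2): 80% × 40% = 32% of Highfield Partners LP.
Chain via Brightpath Logistics SA (R2): 60% × 30% = 18% of Highfield Partners LP.
Chain via Talon Services GmbH (R2): 45% × 10% = 4.5% of Highfield Partners LP.
Aggregating (R1): 32% + 18% + 4.5% = 54.5%.

54.5%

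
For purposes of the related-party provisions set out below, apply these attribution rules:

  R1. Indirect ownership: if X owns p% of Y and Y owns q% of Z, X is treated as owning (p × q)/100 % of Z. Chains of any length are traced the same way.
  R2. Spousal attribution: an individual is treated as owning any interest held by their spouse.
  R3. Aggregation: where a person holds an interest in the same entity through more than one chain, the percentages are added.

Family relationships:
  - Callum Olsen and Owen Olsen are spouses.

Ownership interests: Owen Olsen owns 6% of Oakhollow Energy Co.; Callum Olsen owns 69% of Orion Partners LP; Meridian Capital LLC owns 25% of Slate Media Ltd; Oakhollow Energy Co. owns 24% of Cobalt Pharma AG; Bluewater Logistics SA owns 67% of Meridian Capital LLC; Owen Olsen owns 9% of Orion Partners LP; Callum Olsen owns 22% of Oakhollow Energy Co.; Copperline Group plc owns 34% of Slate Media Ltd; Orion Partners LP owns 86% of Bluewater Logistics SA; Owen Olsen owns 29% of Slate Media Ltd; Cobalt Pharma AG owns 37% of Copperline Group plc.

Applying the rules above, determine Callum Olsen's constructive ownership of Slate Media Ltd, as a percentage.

41.081276%

By spousal attribution (R2), Callum Olsen is treated as also owning Owen Olsen's interest in Orion Partners LP, giving 69% + 9% = 78%.
By spousal attribution (R2), Callum Olsen is treated as also owning Owen Olsen's interest in Oakhollow Energy Co, giving 22% + 6% = 28%.
By spousal attribution (R2), Callum Olsen is treated as owning Owen Olsen's 29% interest in Slate Media Ltd.
Chain via Orion Partners LP → Bluewater Logistics SA → Meridian Capital LLC (R1): 78% × 86% × 67% × 25% = 11.2359% of Slate Media Ltd.
Chain via Oakhollow Energy Co. → Cobalt Pharma AG → Copperline Group plc (R1): 28% × 24% × 37% × 34% = 0.845376% of Slate Media Ltd.
Direct interest in Slate Media Ltd: 29%.
Aggregating (R3): 11.2359% + 0.845376% + 29% = 41.081276%.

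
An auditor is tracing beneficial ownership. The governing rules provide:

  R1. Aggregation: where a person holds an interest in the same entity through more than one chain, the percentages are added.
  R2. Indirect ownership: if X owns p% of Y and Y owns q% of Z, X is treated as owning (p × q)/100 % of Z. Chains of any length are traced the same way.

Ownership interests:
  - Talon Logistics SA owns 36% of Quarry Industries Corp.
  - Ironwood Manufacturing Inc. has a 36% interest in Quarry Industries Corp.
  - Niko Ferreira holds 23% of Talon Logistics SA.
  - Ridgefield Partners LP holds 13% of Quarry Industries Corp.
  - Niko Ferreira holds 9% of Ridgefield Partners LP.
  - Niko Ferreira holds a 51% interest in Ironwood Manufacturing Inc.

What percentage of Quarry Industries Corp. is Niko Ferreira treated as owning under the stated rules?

27.81%

Chain via Ridgefield Partners LP (R2): 9% × 13% = 1.17% of Quarry Industries Corp.
Chain via Talon Logistics SA (R2): 23% × 36% = 8.28% of Quarry Industries Corp.
Chain via Ironwood Manufacturing Inc. (R2): 51% × 36% = 18.36% of Quarry Industries Corp.
Aggregating (R1): 1.17% + 8.28% + 18.36% = 27.81%.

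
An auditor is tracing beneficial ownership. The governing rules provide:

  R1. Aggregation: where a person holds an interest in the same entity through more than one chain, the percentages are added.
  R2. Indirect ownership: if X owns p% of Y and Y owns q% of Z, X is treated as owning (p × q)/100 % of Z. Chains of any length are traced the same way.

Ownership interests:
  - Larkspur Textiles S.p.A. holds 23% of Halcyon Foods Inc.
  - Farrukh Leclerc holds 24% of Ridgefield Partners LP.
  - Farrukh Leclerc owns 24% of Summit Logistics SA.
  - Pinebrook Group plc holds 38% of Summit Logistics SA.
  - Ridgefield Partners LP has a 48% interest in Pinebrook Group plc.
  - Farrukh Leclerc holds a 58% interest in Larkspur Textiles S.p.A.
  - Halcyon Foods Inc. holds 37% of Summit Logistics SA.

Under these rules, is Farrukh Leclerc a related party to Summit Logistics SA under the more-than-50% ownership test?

No

Chain via Larkspur Textiles S.p.A. → Halcyon Foods Inc. (R2): 58% × 23% × 37% = 4.9358% of Summit Logistics SA.
Chain via Ridgefield Partners LP → Pinebrook Group plc (R2): 24% × 48% × 38% = 4.3776% of Summit Logistics SA.
Direct interest in Summit Logistics SA: 24%.
Aggregating (R1): 4.9358% + 4.3776% + 24% = 33.3134%.
33.3134% does not exceed the 50% threshold, so Farrukh is not a related party to Summit Logistics SA.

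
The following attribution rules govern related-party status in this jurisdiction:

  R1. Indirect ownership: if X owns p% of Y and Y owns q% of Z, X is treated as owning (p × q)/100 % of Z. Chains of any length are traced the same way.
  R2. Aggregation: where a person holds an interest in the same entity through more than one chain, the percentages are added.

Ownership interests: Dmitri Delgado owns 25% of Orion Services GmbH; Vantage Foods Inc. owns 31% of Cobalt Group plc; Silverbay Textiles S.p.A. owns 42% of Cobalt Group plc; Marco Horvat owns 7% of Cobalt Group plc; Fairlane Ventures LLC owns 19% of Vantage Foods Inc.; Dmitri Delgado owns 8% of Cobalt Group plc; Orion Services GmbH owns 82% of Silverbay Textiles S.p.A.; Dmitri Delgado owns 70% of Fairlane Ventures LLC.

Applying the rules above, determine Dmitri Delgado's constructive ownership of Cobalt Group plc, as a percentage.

Chain via Orion Services GmbH → Silverbay Textiles S.p.A. (R1): 25% × 82% × 42% = 8.61% of Cobalt Group plc.
Chain via Fairlane Ventures LLC → Vantage Foods Inc. (R1): 70% × 19% × 31% = 4.123% of Cobalt Group plc.
Direct interest in Cobalt Group plc: 8%.
Aggregating (R2): 8.61% + 4.123% + 8% = 20.733%.

20.733%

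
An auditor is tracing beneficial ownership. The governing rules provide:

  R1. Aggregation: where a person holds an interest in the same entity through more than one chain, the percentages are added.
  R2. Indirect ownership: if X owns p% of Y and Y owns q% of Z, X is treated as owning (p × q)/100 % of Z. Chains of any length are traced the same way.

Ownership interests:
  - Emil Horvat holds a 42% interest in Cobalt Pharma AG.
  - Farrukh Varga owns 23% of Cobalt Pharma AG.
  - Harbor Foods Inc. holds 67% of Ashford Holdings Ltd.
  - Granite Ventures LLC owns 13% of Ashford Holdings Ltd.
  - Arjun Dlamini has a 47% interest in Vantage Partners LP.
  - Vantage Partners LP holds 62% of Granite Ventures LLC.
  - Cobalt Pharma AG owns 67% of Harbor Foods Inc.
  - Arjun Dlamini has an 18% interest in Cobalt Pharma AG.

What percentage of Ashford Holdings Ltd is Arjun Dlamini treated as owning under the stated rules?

Chain via Cobalt Pharma AG → Harbor Foods Inc. (R2): 18% × 67% × 67% = 8.0802% of Ashford Holdings Ltd.
Chain via Vantage Partners LP → Granite Ventures LLC (R2): 47% × 62% × 13% = 3.7882% of Ashford Holdings Ltd.
Aggregating (R1): 8.0802% + 3.7882% = 11.8684%.

11.8684%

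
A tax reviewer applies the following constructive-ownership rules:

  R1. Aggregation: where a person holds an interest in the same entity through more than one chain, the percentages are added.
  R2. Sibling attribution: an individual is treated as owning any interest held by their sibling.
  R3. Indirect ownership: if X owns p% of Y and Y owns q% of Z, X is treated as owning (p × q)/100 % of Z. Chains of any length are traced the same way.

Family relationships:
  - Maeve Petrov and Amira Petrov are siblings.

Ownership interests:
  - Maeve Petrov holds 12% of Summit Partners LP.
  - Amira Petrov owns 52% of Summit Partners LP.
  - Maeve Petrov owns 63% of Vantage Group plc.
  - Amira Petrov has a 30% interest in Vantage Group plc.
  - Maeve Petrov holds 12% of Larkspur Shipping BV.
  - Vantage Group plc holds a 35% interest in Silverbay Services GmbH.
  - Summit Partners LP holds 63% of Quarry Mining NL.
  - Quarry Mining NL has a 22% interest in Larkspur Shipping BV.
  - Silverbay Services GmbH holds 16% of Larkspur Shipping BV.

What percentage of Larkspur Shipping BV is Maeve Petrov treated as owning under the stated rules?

26.0784%

By sibling attribution (R2), Maeve Petrov is treated as also owning Amira Petrov's interest in Vantage Group plc, giving 63% + 30% = 93%.
By sibling attribution (R2), Maeve Petrov is treated as also owning Amira Petrov's interest in Summit Partners LP, giving 12% + 52% = 64%.
Chain via Vantage Group plc → Silverbay Services GmbH (R3): 93% × 35% × 16% = 5.208% of Larkspur Shipping BV.
Chain via Summit Partners LP → Quarry Mining NL (R3): 64% × 63% × 22% = 8.8704% of Larkspur Shipping BV.
Direct interest in Larkspur Shipping BV: 12%.
Aggregating (R1): 5.208% + 8.8704% + 12% = 26.0784%.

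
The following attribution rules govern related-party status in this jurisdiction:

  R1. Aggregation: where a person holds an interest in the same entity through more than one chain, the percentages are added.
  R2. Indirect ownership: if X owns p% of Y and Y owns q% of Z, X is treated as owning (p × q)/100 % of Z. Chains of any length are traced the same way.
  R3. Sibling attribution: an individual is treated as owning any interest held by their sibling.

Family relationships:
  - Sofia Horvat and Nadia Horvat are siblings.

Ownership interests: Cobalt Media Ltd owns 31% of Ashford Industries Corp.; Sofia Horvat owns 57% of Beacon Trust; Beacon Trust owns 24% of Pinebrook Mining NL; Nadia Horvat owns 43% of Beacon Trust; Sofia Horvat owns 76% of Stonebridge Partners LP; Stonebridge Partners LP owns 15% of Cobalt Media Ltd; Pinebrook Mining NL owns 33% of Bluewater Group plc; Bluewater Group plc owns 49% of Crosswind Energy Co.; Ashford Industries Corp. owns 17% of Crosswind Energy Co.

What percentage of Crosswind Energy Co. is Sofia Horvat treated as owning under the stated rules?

By sibling attribution (R3), Sofia Horvat is treated as also owning Nadia Horvat's interest in Beacon Trust, giving 57% + 43% = 100%.
Chain via Beacon Trust → Pinebrook Mining NL → Bluewater Group plc (R2): 100% × 24% × 33% × 49% = 3.8808% of Crosswind Energy Co.
Chain via Stonebridge Partners LP → Cobalt Media Ltd → Ashford Industries Corp. (R2): 76% × 15% × 31% × 17% = 0.60078% of Crosswind Energy Co.
Aggregating (R1): 3.8808% + 0.60078% = 4.48158%.

4.48158%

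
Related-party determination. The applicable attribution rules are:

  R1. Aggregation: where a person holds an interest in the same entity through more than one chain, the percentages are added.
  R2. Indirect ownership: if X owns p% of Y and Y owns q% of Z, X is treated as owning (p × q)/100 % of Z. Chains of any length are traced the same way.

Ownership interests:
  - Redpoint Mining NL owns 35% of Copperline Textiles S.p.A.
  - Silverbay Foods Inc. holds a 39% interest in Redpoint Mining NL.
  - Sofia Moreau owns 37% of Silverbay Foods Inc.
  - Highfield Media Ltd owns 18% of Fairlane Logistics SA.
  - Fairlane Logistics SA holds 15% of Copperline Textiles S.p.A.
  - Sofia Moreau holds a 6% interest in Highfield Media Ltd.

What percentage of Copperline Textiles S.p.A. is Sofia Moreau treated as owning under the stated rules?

Chain via Highfield Media Ltd → Fairlane Logistics SA (R2): 6% × 18% × 15% = 0.162% of Copperline Textiles S.p.A.
Chain via Silverbay Foods Inc. → Redpoint Mining NL (R2): 37% × 39% × 35% = 5.0505% of Copperline Textiles S.p.A.
Aggregating (R1): 0.162% + 5.0505% = 5.2125%.

5.2125%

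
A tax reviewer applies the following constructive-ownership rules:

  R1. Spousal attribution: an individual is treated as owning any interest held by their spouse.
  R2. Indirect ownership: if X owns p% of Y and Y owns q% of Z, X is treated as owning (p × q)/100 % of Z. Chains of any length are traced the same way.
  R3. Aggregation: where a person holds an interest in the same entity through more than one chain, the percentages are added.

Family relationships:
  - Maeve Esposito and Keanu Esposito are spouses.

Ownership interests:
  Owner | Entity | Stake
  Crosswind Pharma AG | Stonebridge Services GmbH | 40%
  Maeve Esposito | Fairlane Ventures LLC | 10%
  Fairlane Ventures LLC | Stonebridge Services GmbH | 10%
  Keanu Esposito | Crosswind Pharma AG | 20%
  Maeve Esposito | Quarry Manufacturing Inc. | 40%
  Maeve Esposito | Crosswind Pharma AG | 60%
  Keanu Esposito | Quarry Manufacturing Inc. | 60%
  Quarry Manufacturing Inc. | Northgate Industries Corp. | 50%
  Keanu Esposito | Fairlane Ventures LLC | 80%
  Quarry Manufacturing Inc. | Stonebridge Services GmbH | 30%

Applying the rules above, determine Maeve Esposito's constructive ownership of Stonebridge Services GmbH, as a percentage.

71%

By spousal attribution (R1), Maeve Esposito is treated as also owning Keanu Esposito's interest in Quarry Manufacturing Inc, giving 40% + 60% = 100%.
By spousal attribution (R1), Maeve Esposito is treated as also owning Keanu Esposito's interest in Crosswind Pharma AG, giving 60% + 20% = 80%.
By spousal attribution (R1), Maeve Esposito is treated as also owning Keanu Esposito's interest in Fairlane Ventures LLC, giving 10% + 80% = 90%.
Chain via Quarry Manufacturing Inc. (R2): 100% × 30% = 30% of Stonebridge Services GmbH.
Chain via Crosswind Pharma AG (R2): 80% × 40% = 32% of Stonebridge Services GmbH.
Chain via Fairlane Ventures LLC (R2): 90% × 10% = 9% of Stonebridge Services GmbH.
Aggregating (R3): 30% + 32% + 9% = 71%.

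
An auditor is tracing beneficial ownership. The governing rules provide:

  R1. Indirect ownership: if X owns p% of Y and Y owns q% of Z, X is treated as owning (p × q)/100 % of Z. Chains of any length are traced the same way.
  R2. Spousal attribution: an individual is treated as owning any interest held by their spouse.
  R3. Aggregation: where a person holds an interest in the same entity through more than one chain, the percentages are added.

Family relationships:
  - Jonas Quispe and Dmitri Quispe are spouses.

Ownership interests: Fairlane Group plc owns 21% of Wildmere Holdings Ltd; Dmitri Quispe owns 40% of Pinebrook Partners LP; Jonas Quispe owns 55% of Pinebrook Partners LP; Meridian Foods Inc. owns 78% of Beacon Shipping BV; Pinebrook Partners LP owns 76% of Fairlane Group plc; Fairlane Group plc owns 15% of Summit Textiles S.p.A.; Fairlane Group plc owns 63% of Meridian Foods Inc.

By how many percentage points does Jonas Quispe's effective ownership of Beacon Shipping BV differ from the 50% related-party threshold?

14.52092

By spousal attribution (R2), Jonas Quispe is treated as also owning Dmitri Quispe's interest in Pinebrook Partners LP, giving 55% + 40% = 95%.
Chain via Pinebrook Partners LP → Fairlane Group plc → Meridian Foods Inc. (R1): 95% × 76% × 63% × 78% = 35.47908% of Beacon Shipping BV.
35.47908% falls short of the 50% threshold by 14.52092 percentage points.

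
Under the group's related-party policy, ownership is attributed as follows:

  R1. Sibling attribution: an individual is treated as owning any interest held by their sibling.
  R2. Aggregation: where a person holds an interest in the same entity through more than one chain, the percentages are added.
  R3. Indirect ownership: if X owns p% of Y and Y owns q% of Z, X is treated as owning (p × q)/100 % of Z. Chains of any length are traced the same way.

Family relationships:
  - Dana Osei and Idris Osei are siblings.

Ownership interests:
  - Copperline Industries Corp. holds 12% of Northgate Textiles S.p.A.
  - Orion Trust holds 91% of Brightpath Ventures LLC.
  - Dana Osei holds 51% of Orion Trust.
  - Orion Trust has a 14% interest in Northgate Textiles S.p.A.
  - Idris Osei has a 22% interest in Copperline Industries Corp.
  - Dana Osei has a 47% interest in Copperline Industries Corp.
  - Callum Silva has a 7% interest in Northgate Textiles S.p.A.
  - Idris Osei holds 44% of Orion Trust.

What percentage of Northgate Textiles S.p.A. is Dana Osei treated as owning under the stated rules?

21.58%

By sibling attribution (R1), Dana Osei is treated as also owning Idris Osei's interest in Orion Trust, giving 51% + 44% = 95%.
By sibling attribution (R1), Dana Osei is treated as also owning Idris Osei's interest in Copperline Industries Corp, giving 47% + 22% = 69%.
Chain via Orion Trust (R3): 95% × 14% = 13.3% of Northgate Textiles S.p.A.
Chain via Copperline Industries Corp. (R3): 69% × 12% = 8.28% of Northgate Textiles S.p.A.
Aggregating (R2): 13.3% + 8.28% = 21.58%.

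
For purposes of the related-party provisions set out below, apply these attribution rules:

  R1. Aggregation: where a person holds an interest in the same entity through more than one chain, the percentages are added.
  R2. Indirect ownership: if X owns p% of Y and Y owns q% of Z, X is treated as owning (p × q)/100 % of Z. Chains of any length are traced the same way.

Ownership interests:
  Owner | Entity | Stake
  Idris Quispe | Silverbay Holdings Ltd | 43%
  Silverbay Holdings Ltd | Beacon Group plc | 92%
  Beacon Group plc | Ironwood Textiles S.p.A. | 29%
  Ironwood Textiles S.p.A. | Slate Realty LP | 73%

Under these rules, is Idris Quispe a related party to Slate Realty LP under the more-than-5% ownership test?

Yes

Chain via Silverbay Holdings Ltd → Beacon Group plc → Ironwood Textiles S.p.A. (R2): 43% × 92% × 29% × 73% = 8.374852% of Slate Realty LP.
8.374852% exceeds the 5% threshold, so Idris is a related party to Slate Realty LP.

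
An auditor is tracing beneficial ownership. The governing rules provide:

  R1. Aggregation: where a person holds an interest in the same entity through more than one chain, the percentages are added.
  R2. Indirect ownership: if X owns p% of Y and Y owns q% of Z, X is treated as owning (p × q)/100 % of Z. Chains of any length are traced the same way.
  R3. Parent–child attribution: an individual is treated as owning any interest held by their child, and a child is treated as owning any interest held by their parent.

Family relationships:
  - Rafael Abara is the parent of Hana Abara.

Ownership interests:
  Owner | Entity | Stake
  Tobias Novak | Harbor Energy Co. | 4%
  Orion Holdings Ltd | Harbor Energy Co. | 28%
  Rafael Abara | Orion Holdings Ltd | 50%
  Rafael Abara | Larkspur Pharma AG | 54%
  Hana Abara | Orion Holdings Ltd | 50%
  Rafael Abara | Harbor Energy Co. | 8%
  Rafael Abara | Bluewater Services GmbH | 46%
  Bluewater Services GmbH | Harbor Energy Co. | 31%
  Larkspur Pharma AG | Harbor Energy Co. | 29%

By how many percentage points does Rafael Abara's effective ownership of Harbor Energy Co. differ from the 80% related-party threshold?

By parent–child attribution (R3), Rafael Abara is treated as also owning Hana Abara's interest in Orion Holdings Ltd, giving 50% + 50% = 100%.
Chain via Larkspur Pharma AG (R2): 54% × 29% = 15.66% of Harbor Energy Co.
Chain via Bluewater Services GmbH (R2): 46% × 31% = 14.26% of Harbor Energy Co.
Chain via Orion Holdings Ltd (R2): 100% × 28% = 28% of Harbor Energy Co.
Direct interest in Harbor Energy Co: 8%.
Aggregating (R1): 15.66% + 14.26% + 28% + 8% = 65.92%.
65.92% falls short of the 80% threshold by 14.08 percentage points.

14.08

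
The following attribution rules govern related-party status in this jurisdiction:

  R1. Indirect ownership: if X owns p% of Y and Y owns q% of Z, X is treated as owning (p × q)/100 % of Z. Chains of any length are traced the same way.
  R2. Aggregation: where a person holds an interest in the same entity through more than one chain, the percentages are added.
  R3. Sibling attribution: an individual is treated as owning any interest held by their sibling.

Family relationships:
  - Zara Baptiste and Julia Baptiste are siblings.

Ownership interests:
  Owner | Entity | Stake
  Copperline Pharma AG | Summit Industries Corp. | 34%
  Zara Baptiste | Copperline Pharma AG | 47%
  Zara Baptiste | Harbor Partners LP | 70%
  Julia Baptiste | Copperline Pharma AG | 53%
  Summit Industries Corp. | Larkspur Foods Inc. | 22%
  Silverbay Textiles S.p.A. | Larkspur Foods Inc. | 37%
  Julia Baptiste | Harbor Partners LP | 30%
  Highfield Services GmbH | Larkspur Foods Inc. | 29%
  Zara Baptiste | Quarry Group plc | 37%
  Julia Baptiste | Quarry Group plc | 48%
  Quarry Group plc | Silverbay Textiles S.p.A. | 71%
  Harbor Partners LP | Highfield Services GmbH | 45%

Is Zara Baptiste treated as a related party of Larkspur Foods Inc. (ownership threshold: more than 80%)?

By sibling attribution (R3), Zara Baptiste is treated as also owning Julia Baptiste's interest in Copperline Pharma AG, giving 47% + 53% = 100%.
By sibling attribution (R3), Zara Baptiste is treated as also owning Julia Baptiste's interest in Harbor Partners LP, giving 70% + 30% = 100%.
By sibling attribution (R3), Zara Baptiste is treated as also owning Julia Baptiste's interest in Quarry Group plc, giving 37% + 48% = 85%.
Chain via Copperline Pharma AG → Summit Industries Corp. (R1): 100% × 34% × 22% = 7.48% of Larkspur Foods Inc.
Chain via Harbor Partners LP → Highfield Services GmbH (R1): 100% × 45% × 29% = 13.05% of Larkspur Foods Inc.
Chain via Quarry Group plc → Silverbay Textiles S.p.A. (R1): 85% × 71% × 37% = 22.3295% of Larkspur Foods Inc.
Aggregating (R2): 7.48% + 13.05% + 22.3295% = 42.8595%.
42.8595% does not exceed the 80% threshold, so Zara is not a related party to Larkspur Foods Inc.

No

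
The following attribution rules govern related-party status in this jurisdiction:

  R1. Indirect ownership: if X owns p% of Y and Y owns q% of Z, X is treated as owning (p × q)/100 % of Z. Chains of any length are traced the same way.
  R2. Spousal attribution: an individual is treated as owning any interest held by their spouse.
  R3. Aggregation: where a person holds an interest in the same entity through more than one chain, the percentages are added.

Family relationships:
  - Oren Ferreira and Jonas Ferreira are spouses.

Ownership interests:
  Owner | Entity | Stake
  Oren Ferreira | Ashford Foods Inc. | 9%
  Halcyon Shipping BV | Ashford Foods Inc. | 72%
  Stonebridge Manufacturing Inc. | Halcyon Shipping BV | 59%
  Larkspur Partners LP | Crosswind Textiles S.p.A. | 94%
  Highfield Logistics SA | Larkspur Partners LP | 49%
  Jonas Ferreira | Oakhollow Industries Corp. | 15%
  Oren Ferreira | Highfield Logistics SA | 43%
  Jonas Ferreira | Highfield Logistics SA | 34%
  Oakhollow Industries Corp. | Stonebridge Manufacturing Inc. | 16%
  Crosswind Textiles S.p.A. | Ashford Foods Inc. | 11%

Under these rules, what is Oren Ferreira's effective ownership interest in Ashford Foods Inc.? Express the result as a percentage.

13.920802%

By spousal attribution (R2), Oren Ferreira is treated as also owning Jonas Ferreira's interest in Highfield Logistics SA, giving 43% + 34% = 77%.
By spousal attribution (R2), Oren Ferreira is treated as owning Jonas Ferreira's 15% interest in Oakhollow Industries Corp.
Chain via Highfield Logistics SA → Larkspur Partners LP → Crosswind Textiles S.p.A. (R1): 77% × 49% × 94% × 11% = 3.901282% of Ashford Foods Inc.
Direct interest in Ashford Foods Inc: 9%.
Chain via Oakhollow Industries Corp. → Stonebridge Manufacturing Inc. → Halcyon Shipping BV (R1): 15% × 16% × 59% × 72% = 1.01952% of Ashford Foods Inc.
Aggregating (R3): 3.901282% + 9% + 1.01952% = 13.920802%.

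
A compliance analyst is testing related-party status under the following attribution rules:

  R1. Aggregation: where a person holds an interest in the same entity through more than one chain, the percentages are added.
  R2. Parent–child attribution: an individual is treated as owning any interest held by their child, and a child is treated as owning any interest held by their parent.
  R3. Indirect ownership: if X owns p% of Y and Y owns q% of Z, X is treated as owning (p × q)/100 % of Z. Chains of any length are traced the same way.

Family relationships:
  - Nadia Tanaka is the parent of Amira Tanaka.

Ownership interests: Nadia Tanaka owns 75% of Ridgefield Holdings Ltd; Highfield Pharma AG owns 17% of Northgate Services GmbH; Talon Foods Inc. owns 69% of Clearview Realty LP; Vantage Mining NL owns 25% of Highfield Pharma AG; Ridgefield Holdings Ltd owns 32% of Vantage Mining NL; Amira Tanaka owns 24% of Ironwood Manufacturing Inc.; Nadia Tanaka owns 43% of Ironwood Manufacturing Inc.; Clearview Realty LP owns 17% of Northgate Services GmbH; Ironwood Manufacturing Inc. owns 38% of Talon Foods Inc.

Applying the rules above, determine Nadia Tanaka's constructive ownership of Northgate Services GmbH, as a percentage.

By parent–child attribution (R2), Nadia Tanaka is treated as also owning Amira Tanaka's interest in Ironwood Manufacturing Inc, giving 43% + 24% = 67%.
Chain via Ironwood Manufacturing Inc. → Talon Foods Inc. → Clearview Realty LP (R3): 67% × 38% × 69% × 17% = 2.986458% of Northgate Services GmbH.
Chain via Ridgefield Holdings Ltd → Vantage Mining NL → Highfield Pharma AG (R3): 75% × 32% × 25% × 17% = 1.02% of Northgate Services GmbH.
Aggregating (R1): 2.986458% + 1.02% = 4.006458%.

4.006458%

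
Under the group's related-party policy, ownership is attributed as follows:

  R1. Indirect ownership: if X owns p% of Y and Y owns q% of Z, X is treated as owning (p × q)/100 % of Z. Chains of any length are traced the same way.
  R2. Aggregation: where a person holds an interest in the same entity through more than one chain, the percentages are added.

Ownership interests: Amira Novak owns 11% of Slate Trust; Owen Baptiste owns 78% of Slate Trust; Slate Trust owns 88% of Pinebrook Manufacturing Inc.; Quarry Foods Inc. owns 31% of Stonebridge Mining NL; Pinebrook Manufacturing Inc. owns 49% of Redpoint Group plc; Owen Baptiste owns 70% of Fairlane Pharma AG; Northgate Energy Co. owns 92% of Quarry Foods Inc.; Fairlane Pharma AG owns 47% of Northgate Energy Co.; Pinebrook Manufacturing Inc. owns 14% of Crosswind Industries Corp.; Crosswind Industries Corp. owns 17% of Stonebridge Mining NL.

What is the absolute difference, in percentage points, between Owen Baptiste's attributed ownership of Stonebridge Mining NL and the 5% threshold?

Chain via Slate Trust → Pinebrook Manufacturing Inc. → Crosswind Industries Corp. (R1): 78% × 88% × 14% × 17% = 1.633632% of Stonebridge Mining NL.
Chain via Fairlane Pharma AG → Northgate Energy Co. → Quarry Foods Inc. (R1): 70% × 47% × 92% × 31% = 9.38308% of Stonebridge Mining NL.
Aggregating (R2): 1.633632% + 9.38308% = 11.016712%.
11.016712% exceeds the 5% threshold by 6.016712 percentage points.

6.016712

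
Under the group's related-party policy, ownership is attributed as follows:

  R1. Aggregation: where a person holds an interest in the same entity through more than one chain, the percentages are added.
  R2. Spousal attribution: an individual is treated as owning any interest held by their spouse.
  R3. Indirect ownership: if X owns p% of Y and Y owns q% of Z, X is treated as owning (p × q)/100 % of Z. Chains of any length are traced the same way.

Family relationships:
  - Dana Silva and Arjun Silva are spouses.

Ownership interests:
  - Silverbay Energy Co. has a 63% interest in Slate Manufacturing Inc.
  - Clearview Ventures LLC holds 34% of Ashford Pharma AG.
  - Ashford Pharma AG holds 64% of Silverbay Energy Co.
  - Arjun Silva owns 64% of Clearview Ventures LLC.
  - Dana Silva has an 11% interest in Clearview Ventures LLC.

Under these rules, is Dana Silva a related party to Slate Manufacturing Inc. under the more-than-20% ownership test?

By spousal attribution (R2), Dana Silva is treated as also owning Arjun Silva's interest in Clearview Ventures LLC, giving 11% + 64% = 75%.
Chain via Clearview Ventures LLC → Ashford Pharma AG → Silverbay Energy Co. (R3): 75% × 34% × 64% × 63% = 10.2816% of Slate Manufacturing Inc.
10.2816% does not exceed the 20% threshold, so Dana is not a related party to Slate Manufacturing Inc.

No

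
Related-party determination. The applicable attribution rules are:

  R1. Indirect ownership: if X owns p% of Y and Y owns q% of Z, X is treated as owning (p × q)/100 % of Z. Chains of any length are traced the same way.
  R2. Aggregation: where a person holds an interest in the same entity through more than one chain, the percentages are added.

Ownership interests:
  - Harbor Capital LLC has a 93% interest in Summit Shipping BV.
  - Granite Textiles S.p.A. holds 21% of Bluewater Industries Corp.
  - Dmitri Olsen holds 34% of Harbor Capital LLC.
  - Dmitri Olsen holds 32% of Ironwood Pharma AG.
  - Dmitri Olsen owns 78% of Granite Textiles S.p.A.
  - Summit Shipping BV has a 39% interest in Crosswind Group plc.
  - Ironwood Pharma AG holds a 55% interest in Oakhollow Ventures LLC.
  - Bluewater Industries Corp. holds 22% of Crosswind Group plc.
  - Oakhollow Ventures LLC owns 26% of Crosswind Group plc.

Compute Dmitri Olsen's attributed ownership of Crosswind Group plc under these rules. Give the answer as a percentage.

Chain via Granite Textiles S.p.A. → Bluewater Industries Corp. (R1): 78% × 21% × 22% = 3.6036% of Crosswind Group plc.
Chain via Ironwood Pharma AG → Oakhollow Ventures LLC (R1): 32% × 55% × 26% = 4.576% of Crosswind Group plc.
Chain via Harbor Capital LLC → Summit Shipping BV (R1): 34% × 93% × 39% = 12.3318% of Crosswind Group plc.
Aggregating (R2): 3.6036% + 4.576% + 12.3318% = 20.5114%.

20.5114%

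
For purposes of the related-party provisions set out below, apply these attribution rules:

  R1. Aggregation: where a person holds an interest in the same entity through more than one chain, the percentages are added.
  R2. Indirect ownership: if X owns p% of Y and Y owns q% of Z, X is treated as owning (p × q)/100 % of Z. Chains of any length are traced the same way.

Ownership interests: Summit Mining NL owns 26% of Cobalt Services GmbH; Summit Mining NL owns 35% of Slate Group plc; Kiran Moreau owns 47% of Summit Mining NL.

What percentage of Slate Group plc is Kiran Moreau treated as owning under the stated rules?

16.45%

Chain via Summit Mining NL (R2): 47% × 35% = 16.45% of Slate Group plc.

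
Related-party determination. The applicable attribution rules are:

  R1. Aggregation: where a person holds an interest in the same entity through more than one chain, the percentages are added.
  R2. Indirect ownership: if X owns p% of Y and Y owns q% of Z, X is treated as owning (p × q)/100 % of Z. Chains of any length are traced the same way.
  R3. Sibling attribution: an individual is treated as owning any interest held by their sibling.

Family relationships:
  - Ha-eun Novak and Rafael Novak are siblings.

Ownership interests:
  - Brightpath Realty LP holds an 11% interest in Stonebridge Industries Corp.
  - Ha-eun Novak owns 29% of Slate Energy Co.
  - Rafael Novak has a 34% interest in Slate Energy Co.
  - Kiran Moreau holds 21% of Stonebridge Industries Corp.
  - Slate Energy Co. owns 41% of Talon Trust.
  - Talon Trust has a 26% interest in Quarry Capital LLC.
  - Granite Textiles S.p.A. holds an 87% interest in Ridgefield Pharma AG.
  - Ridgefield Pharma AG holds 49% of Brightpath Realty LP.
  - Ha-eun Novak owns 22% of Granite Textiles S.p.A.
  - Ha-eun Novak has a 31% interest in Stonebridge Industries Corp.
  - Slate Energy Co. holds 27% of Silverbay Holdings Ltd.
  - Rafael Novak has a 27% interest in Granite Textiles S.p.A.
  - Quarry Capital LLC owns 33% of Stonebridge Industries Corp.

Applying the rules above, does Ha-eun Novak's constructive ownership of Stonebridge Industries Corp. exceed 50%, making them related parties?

No

By sibling attribution (R3), Ha-eun Novak is treated as also owning Rafael Novak's interest in Slate Energy Co, giving 29% + 34% = 63%.
By sibling attribution (R3), Ha-eun Novak is treated as also owning Rafael Novak's interest in Granite Textiles S.p.A, giving 22% + 27% = 49%.
Chain via Slate Energy Co. → Talon Trust → Quarry Capital LLC (R2): 63% × 41% × 26% × 33% = 2.216214% of Stonebridge Industries Corp.
Chain via Granite Textiles S.p.A. → Ridgefield Pharma AG → Brightpath Realty LP (R2): 49% × 87% × 49% × 11% = 2.297757% of Stonebridge Industries Corp.
Direct interest in Stonebridge Industries Corp: 31%.
Aggregating (R1): 2.216214% + 2.297757% + 31% = 35.513971%.
35.513971% does not exceed the 50% threshold, so Ha-eun is not a related party to Stonebridge Industries Corp.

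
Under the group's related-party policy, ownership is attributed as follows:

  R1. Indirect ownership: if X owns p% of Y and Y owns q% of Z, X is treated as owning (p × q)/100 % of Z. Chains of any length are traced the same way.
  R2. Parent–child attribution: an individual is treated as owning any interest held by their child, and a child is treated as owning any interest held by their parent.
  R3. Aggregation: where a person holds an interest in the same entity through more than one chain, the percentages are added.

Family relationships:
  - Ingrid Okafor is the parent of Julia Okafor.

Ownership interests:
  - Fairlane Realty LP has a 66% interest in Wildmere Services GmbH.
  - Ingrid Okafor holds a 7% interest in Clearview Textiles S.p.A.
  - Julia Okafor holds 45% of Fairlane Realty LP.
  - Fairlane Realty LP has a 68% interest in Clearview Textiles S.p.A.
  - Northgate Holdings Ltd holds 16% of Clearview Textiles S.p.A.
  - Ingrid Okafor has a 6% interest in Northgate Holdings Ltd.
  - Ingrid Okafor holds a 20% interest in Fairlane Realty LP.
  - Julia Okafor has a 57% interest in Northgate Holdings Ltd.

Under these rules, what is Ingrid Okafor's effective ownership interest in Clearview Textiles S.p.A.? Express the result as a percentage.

61.28%

By parent–child attribution (R2), Ingrid Okafor is treated as also owning Julia Okafor's interest in Northgate Holdings Ltd, giving 6% + 57% = 63%.
By parent–child attribution (R2), Ingrid Okafor is treated as also owning Julia Okafor's interest in Fairlane Realty LP, giving 20% + 45% = 65%.
Chain via Northgate Holdings Ltd (R1): 63% × 16% = 10.08% of Clearview Textiles S.p.A.
Chain via Fairlane Realty LP (R1): 65% × 68% = 44.2% of Clearview Textiles S.p.A.
Direct interest in Clearview Textiles S.p.A: 7%.
Aggregating (R3): 10.08% + 44.2% + 7% = 61.28%.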